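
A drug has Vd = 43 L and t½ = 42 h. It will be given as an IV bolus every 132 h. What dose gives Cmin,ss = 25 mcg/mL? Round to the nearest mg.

τ/t½ = 132/42 ≈ 3.1429, so f = (1/2)^(132/42) ≈ 0.113215.
Cmin,ss = (D/Vd)·f/(1−f), so D = Cmin,ss·Vd·(1−f)/f.
D = 25 × 43 × (1−f)/f ≈ 25 × 43 × 7.83275 ≈ 8420.21 mg.

8420 mg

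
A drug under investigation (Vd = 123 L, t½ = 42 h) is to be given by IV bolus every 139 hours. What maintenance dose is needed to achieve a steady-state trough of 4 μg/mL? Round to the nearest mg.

4386 mg

τ/t½ = 139/42 ≈ 3.3095, so f = (1/2)^(139/42) ≈ 0.100864.
Cmin,ss = (D/Vd)·f/(1−f), so D = Cmin,ss·Vd·(1−f)/f.
D = 4 × 123 × (1−f)/f ≈ 4 × 123 × 8.91434 ≈ 4385.86 mg.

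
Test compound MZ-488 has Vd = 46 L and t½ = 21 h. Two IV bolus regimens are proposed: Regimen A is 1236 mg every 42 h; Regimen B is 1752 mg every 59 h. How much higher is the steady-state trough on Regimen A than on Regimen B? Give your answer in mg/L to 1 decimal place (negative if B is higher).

2.6 mg/L

Regimen A: f = (1/2)^(42/21) ≈ 0.2500; Cmin,ss = (1236/46)·f/(1−f) ≈ 8.957 mg/L.
Regimen B: f = (1/2)^(59/21) ≈ 0.1426; Cmin,ss = (1752/46)·f/(1−f) ≈ 6.334 mg/L.
Difference ≈ 8.957 − 6.334 ≈ 2.623 mg/L.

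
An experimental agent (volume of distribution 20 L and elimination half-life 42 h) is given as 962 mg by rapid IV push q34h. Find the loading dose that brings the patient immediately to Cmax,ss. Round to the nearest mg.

f = (1/2)^(34/42) ≈ 0.570570; accumulation ratio R = 1/(1−f) ≈ 2.32867.
Loading dose to hit Cmax,ss on first dose: D_load = D_maint·R ≈ 962 × 2.32867 ≈ 2240.18 mg.

2240 mg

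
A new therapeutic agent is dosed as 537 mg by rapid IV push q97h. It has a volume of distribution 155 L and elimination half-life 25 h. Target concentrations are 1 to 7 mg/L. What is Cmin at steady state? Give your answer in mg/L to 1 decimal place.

0.3 mg/L

Over one 97-h interval, 97/25 ≈ 3.88 half-lives elapse, leaving f ≈ 0.0679 of each dose.
At steady state, accumulation factor R = 1/(1 − e^(−kτ)) ≈ 1.0728.
Single-dose peak C₀ = D/Vd = 537/155 ≈ 3.465 mg/L.
Steady-state peak Cmax,ss = C₀·R ≈ 3.465 × 1.0728 ≈ 3.717 mg/L.
Steady-state trough Cmin,ss = Cmax,ss·f ≈ 3.717 × 0.0679 ≈ 0.252 mg/L.
Trough 0.3 mg/L vs MEC 1 mg/L: subtherapeutic.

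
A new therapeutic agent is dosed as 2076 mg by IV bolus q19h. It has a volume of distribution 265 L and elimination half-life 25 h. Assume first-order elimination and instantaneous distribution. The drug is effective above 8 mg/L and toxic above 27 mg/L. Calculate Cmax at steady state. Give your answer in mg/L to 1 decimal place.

19.1 mg/L

τ/t½ = 19/25 ≈ 0.76, so fraction remaining f = (1/2)^(19/25) ≈ 0.5905.
Accumulation ratio R = 1/(1 − f) ≈ 1/0.4095 ≈ 2.4420.
Each bolus raises the concentration by D/Vd = 2076/265 ≈ 7.834 mg/L.
Steady-state peak Cmax,ss = C₀·R ≈ 7.834 × 2.4420 ≈ 19.131 mg/L.
Peak 19.1 mg/L vs MTC 27 mg/L: below toxic threshold.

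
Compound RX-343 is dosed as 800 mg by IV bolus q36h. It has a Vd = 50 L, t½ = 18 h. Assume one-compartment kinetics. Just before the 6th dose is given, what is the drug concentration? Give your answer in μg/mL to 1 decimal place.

f = (1/2)^(τ/t½) = (1/2)^(36/18) ≈ 0.2500.
C₀ = D/Vd = 800/50 ≈ 16.000 μg/mL.
Before the 6th dose, 5 doses have been given. Superposition: Cmin = C₀·(f + f² + … + f^5).
≈ 16.000 × (0.2500 + 0.0625 + 0.0156 + 0.0039 + 0.0010) ≈ 16.000 × 0.3330 ≈ 5.328 μg/mL.

5.3 μg/mL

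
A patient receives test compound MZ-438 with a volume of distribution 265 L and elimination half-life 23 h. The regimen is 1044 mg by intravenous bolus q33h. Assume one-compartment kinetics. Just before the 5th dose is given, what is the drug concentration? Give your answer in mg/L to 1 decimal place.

2.3 mg/L

f = (1/2)^(τ/t½) = (1/2)^(33/23) ≈ 0.3699.
C₀ = D/Vd = 1044/265 ≈ 3.940 mg/L.
Before the 5th dose, 4 doses have been given. Superposition: Cmin = C₀·(f + f² + … + f^4).
≈ 3.940 × (0.3699 + 0.1368 + 0.0506 + 0.0187) ≈ 3.940 × 0.5760 ≈ 2.269 mg/L.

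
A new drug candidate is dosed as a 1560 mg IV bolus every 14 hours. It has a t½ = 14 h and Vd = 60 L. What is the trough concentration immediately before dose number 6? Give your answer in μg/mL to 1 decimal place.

25.2 μg/mL

f = (1/2)^(τ/t½) = (1/2)^(14/14) ≈ 0.5000.
C₀ = D/Vd = 1560/60 ≈ 26.000 μg/mL.
Before the 6th dose, 5 doses have been given. Superposition: Cmin = C₀·(f + f² + … + f^5).
≈ 26.000 × (0.5000 + 0.2500 + 0.1250 + 0.0625 + 0.0313) ≈ 26.000 × 0.9688 ≈ 25.189 μg/mL.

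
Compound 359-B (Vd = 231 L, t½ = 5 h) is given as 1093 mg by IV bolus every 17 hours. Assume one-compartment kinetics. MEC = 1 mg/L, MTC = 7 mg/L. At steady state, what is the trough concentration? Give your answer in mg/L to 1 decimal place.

Over one 17-h interval, 17/5 ≈ 3.4 half-lives elapse, leaving f ≈ 0.0947 of each dose.
Accumulation ratio R = 1/(1 − f) ≈ 1/0.9053 ≈ 1.1046.
Single-dose peak C₀ = D/Vd = 1093/231 ≈ 4.732 mg/L.
Steady-state peak Cmax,ss = C₀·R ≈ 4.732 × 1.1046 ≈ 5.227 mg/L.
One interval later, Cmin,ss = Cmax,ss·e^(−kτ) ≈ 5.227 × 0.0947 ≈ 0.495 mg/L.
Trough 0.5 mg/L vs MEC 1 mg/L: subtherapeutic.

0.5 mg/L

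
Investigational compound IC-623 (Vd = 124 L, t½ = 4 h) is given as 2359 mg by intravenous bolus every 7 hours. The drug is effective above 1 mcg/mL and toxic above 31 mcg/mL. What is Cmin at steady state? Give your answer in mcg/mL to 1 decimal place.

Over one 7-h interval, 7/4 ≈ 1.75 half-lives elapse, leaving f ≈ 0.2973 of each dose.
Accumulation ratio R = 1/(1 − f) ≈ 1/0.7027 ≈ 1.4231.
Each bolus raises the concentration by D/Vd = 2359/124 ≈ 19.024 mcg/mL.
Cmax,ss = C₀/(1 − f) ≈ 19.024/0.7027 ≈ 27.073 mcg/mL.
One interval later, Cmin,ss = Cmax,ss·e^(−kτ) ≈ 27.073 × 0.2973 ≈ 8.049 mcg/mL.
Trough 8.0 mcg/mL vs MEC 1 mcg/mL: adequate.

8.0 mcg/mL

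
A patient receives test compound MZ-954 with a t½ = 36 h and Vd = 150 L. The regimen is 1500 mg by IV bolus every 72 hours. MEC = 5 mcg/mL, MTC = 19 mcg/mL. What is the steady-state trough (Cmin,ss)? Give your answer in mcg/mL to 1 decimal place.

The dosing interval is 2 half-lives, so f = 2^(−2) = 0.25.
At steady state, R = 1/(1 − 0.25) = 4/3.
Single-dose peak C₀ = D/Vd = 1500/150 = 10 mcg/mL.
Steady-state peak Cmax,ss = C₀·R = 10 × 4/3 ≈ 13.333 mcg/mL.
Steady-state trough Cmin,ss = Cmax,ss·f ≈ 13.333 × 0.25 ≈ 3.333 mcg/mL.
Trough 3.3 mcg/mL vs MEC 5 mcg/mL: subtherapeutic.

3.3 mcg/mL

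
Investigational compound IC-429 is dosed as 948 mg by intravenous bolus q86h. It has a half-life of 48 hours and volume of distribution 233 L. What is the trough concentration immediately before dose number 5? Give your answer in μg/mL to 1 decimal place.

1.6 μg/mL

f = (1/2)^(τ/t½) = (1/2)^(86/48) ≈ 0.2888.
C₀ = D/Vd = 948/233 ≈ 4.069 μg/mL.
Before the 5th dose, 4 doses have been given. Superposition: Cmin = C₀·(f + f² + … + f^4).
≈ 4.069 × (0.2888 + 0.0834 + 0.0241 + 0.0070) ≈ 4.069 × 0.4033 ≈ 1.641 μg/mL.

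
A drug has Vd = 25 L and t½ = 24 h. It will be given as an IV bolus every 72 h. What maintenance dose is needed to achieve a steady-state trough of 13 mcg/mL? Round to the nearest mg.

τ/t½ = 72/24 ≈ 3, so f = (1/2)^(72/24) ≈ 0.125000.
Cmin,ss = (D/Vd)·f/(1−f), so D = Cmin,ss·Vd·(1−f)/f.
D = 13 × 25 × (1−f)/f ≈ 13 × 25 × 7.00000 ≈ 2275.00 mg.

2275 mg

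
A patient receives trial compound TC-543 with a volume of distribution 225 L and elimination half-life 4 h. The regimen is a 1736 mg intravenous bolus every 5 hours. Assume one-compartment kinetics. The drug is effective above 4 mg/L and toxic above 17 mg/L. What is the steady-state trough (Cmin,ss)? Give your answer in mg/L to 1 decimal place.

Over one 5-h interval, 5/4 ≈ 1.25 half-lives elapse, leaving f ≈ 0.4204 of each dose.
Accumulation ratio R = 1/(1 − f) ≈ 1/0.5796 ≈ 1.7253.
Each bolus raises the concentration by D/Vd = 1736/225 ≈ 7.716 mg/L.
Cmax,ss = C₀/(1 − f) ≈ 7.716/0.5796 ≈ 13.313 mg/L.
One interval later, Cmin,ss = Cmax,ss·e^(−kτ) ≈ 13.313 × 0.4204 ≈ 5.597 mg/L.
Trough 5.6 mg/L vs MEC 4 mg/L: adequate.

5.6 mg/L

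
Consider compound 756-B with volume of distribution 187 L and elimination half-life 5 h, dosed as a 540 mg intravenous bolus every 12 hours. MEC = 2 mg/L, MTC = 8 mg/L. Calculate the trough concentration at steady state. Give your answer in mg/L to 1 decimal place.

Over one 12-h interval, 12/5 ≈ 2.4 half-lives elapse, leaving f ≈ 0.1895 of each dose.
Accumulation ratio R = 1/(1 − f) ≈ 1/0.8105 ≈ 1.2338.
Each bolus raises the concentration by D/Vd = 540/187 ≈ 2.888 mg/L.
Cmax,ss = C₀/(1 − f) ≈ 2.888/0.8105 ≈ 3.563 mg/L.
Steady-state trough Cmin,ss = Cmax,ss·f ≈ 3.563 × 0.1895 ≈ 0.675 mg/L.
Trough 0.7 mg/L vs MEC 2 mg/L: subtherapeutic.

0.7 mg/L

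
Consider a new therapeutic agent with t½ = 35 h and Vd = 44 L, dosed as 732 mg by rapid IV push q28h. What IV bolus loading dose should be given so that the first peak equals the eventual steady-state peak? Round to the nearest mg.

1720 mg

f = (1/2)^(28/35) ≈ 0.574349; accumulation ratio R = 1/(1−f) ≈ 2.34934.
Loading dose to hit Cmax,ss on first dose: D_load = D_maint·R ≈ 732 × 2.34934 ≈ 1719.72 mg.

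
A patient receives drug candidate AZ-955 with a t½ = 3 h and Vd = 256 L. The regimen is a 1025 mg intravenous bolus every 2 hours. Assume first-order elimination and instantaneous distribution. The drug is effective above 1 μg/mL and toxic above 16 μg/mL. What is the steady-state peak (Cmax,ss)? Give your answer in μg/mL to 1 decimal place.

τ/t½ = 2/3 ≈ 0.66667, so fraction remaining f = (1/2)^(2/3) ≈ 0.6300.
Accumulation ratio R = 1/(1 − f) ≈ 1/0.3700 ≈ 2.7027.
Single-dose peak C₀ = D/Vd = 1025/256 ≈ 4.004 μg/mL.
Steady-state peak Cmax,ss = C₀·R ≈ 4.004 × 2.7027 ≈ 10.822 μg/mL.
Peak 10.8 μg/mL vs MTC 16 μg/mL: below toxic threshold.

10.8 μg/mL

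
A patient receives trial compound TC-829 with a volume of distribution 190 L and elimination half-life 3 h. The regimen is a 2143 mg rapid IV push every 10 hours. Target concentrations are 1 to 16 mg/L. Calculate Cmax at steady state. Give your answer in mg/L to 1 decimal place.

k = ln2/t½ = ln2/3 ≈ 0.231049 h⁻¹; fraction remaining f = e^(−kτ) = e^(−0.231049×10) ≈ 0.0992.
Accumulation ratio R = 1/(1 − f) ≈ 1/0.9008 ≈ 1.1101.
Each bolus raises the concentration by D/Vd = 2143/190 ≈ 11.279 mg/L.
Steady-state peak Cmax,ss = C₀·R ≈ 11.279 × 1.1101 ≈ 12.521 mg/L.
Peak 12.5 mg/L vs MTC 16 mg/L: below toxic threshold.

12.5 mg/L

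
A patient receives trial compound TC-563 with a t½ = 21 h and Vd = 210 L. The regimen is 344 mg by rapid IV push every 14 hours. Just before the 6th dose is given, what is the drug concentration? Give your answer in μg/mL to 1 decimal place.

f = (1/2)^(τ/t½) = (1/2)^(14/21) ≈ 0.6300.
C₀ = D/Vd = 344/210 ≈ 1.638 μg/mL.
Before the 6th dose, 5 doses have been given. Superposition: Cmin = C₀·(f + f² + … + f^5).
≈ 1.638 × (0.6300 + 0.3969 + 0.2500 + 0.1575 + 0.0992) ≈ 1.638 × 1.5336 ≈ 2.512 μg/mL.

2.5 μg/mL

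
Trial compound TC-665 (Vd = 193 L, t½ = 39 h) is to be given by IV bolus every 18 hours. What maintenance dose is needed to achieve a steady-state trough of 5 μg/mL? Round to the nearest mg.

364 mg

τ/t½ = 18/39 ≈ 0.46154, so f = (1/2)^(18/39) ≈ 0.726211.
Cmin,ss = (D/Vd)·f/(1−f), so D = Cmin,ss·Vd·(1−f)/f.
D = 5 × 193 × (1−f)/f ≈ 5 × 193 × 0.37701 ≈ 363.81 mg.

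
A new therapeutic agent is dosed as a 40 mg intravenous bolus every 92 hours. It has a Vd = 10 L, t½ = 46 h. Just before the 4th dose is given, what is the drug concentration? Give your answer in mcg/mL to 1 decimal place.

1.3 mcg/mL

f = (1/2)^(τ/t½) = (1/2)^(92/46) ≈ 0.2500.
C₀ = D/Vd = 40/10 ≈ 4.000 mcg/mL.
Before the 4th dose, 3 doses have been given. Superposition: Cmin = C₀·(f + f² + … + f^3).
≈ 4.000 × (0.2500 + 0.0625 + 0.0156) ≈ 4.000 × 0.3281 ≈ 1.312 mcg/mL.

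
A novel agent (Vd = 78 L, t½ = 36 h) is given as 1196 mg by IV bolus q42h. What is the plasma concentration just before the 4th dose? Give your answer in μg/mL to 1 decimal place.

11.2 μg/mL

f = (1/2)^(τ/t½) = (1/2)^(42/36) ≈ 0.4454.
C₀ = D/Vd = 1196/78 ≈ 15.333 μg/mL.
Before the 4th dose, 3 doses have been given. Superposition: Cmin = C₀·(f + f² + … + f^3).
≈ 15.333 × (0.4454 + 0.1984 + 0.0884) ≈ 15.333 × 0.7322 ≈ 11.227 μg/mL.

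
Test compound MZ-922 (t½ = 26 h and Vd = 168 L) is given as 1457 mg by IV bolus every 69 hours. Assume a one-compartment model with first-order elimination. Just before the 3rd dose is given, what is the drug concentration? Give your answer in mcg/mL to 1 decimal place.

1.6 mcg/mL

f = (1/2)^(τ/t½) = (1/2)^(69/26) ≈ 0.1589.
C₀ = D/Vd = 1457/168 ≈ 8.673 mcg/mL.
Before the 3rd dose, 2 doses have been given. Superposition: Cmin = C₀·(f + f²).
≈ 8.673 × (0.1589 + 0.0252) ≈ 8.673 × 0.1841 ≈ 1.597 mcg/mL.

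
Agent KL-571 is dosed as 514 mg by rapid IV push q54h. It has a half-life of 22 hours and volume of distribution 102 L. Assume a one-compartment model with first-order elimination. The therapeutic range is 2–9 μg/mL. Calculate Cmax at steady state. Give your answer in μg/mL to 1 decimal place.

6.2 μg/mL

k = ln2/t½ = ln2/22 ≈ 0.031507 h⁻¹; fraction remaining f = e^(−kτ) = e^(−0.031507×54) ≈ 0.1824.
Accumulation ratio R = 1/(1 − f) ≈ 1/0.8176 ≈ 1.2231.
Each bolus raises the concentration by D/Vd = 514/102 ≈ 5.039 μg/mL.
Steady-state peak Cmax,ss = C₀·R ≈ 5.039 × 1.2231 ≈ 6.163 μg/mL.
Peak 6.2 μg/mL vs MTC 9 μg/mL: below toxic threshold.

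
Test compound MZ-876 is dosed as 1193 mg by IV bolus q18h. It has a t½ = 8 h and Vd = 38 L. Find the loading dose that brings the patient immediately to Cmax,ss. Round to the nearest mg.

1511 mg

f = (1/2)^(18/8) ≈ 0.210224; accumulation ratio R = 1/(1−f) ≈ 1.26618.
Loading dose to hit Cmax,ss on first dose: D_load = D_maint·R ≈ 1193 × 1.26618 ≈ 1510.55 mg.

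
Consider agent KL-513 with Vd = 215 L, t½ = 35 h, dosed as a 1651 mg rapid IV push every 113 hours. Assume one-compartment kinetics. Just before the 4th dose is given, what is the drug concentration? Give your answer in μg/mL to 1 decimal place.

f = (1/2)^(τ/t½) = (1/2)^(113/35) ≈ 0.1067.
C₀ = D/Vd = 1651/215 ≈ 7.679 μg/mL.
Before the 4th dose, 3 doses have been given. Superposition: Cmin = C₀·(f + f² + … + f^3).
≈ 7.679 × (0.1067 + 0.0114 + 0.0012) ≈ 7.679 × 0.1193 ≈ 0.916 μg/mL.

0.9 μg/mL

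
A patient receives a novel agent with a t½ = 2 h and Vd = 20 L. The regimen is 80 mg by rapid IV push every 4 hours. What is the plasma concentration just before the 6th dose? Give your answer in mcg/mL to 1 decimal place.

1.3 mcg/mL

f = (1/2)^(τ/t½) = (1/2)^(4/2) ≈ 0.2500.
C₀ = D/Vd = 80/20 ≈ 4.000 mcg/mL.
Before the 6th dose, 5 doses have been given. Superposition: Cmin = C₀·(f + f² + … + f^5).
≈ 4.000 × (0.2500 + 0.0625 + 0.0156 + 0.0039 + 0.0010) ≈ 4.000 × 0.3330 ≈ 1.332 mcg/mL.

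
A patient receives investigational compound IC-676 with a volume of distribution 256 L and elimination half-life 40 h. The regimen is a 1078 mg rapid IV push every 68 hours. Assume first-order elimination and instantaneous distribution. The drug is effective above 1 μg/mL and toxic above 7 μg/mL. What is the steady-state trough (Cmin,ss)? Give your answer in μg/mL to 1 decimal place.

1.9 μg/mL

τ/t½ = 68/40 ≈ 1.7, so fraction remaining f = (1/2)^(68/40) ≈ 0.3078.
Each bolus raises the concentration by D/Vd = 1078/256 ≈ 4.211 μg/mL.
Steady-state trough Cmin,ss = C₀·f/(1−f) ≈ 4.211 × 0.3078/0.6922 ≈ 1.873 μg/mL.
Trough 1.9 μg/mL vs MEC 1 μg/mL: adequate.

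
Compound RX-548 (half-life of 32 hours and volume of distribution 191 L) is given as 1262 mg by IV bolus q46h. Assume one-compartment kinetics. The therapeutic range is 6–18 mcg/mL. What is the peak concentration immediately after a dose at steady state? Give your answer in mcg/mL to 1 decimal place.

k = ln2/t½ = ln2/32 ≈ 0.021661 h⁻¹; fraction remaining f = e^(−kτ) = e^(−0.021661×46) ≈ 0.3692.
At steady state, accumulation factor R = 1/(1 − e^(−kτ)) ≈ 1.5853.
Single-dose peak C₀ = D/Vd = 1262/191 ≈ 6.607 mcg/mL.
Steady-state peak Cmax,ss = C₀·R ≈ 6.607 × 1.5853 ≈ 10.474 mcg/mL.
Peak 10.5 mcg/mL vs MTC 18 mcg/mL: below toxic threshold.

10.5 mcg/mL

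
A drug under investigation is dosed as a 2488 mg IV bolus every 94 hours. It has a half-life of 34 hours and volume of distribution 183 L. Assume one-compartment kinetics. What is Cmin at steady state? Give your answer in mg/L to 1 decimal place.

2.3 mg/L

k = ln2/t½ = ln2/34 ≈ 0.020387 h⁻¹; fraction remaining f = e^(−kτ) = e^(−0.020387×94) ≈ 0.1471.
Accumulation ratio R = 1/(1 − f) ≈ 1/0.8529 ≈ 1.1725.
Each bolus raises the concentration by D/Vd = 2488/183 ≈ 13.596 mg/L.
Steady-state peak Cmax,ss = C₀·R ≈ 13.596 × 1.1725 ≈ 15.941 mg/L.
Steady-state trough Cmin,ss = Cmax,ss·f ≈ 15.941 × 0.1471 ≈ 2.345 mg/L.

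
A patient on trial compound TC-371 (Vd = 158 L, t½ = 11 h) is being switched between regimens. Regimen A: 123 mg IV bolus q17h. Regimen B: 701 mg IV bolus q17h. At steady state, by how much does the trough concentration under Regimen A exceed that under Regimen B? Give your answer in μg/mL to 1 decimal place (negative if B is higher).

-1.9 μg/mL

Regimen A: f = (1/2)^(17/11) ≈ 0.3426; Cmin,ss = (123/158)·f/(1−f) ≈ 0.406 μg/mL.
Regimen B: f = (1/2)^(17/11) ≈ 0.3426; Cmin,ss = (701/158)·f/(1−f) ≈ 2.312 μg/mL.
Difference ≈ 0.406 − 2.312 ≈ -1.906 μg/mL.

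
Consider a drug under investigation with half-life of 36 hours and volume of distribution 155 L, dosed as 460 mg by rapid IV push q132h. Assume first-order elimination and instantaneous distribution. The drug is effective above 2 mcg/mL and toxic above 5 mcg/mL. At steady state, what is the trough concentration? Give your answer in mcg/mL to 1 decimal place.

0.3 mcg/mL

k = ln2/t½ = ln2/36 ≈ 0.019254 h⁻¹; fraction remaining f = e^(−kτ) = e^(−0.019254×132) ≈ 0.0787.
Each bolus raises the concentration by D/Vd = 460/155 ≈ 2.968 mcg/mL.
Steady-state trough Cmin,ss = C₀·f/(1−f) ≈ 2.968 × 0.0787/0.9213 ≈ 0.254 mcg/mL.
Trough 0.3 mcg/mL vs MEC 2 mcg/mL: subtherapeutic.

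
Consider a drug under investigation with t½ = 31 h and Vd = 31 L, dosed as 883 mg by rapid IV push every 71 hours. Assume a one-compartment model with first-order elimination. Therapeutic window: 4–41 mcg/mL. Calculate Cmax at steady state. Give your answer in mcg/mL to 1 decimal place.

τ/t½ = 71/31 ≈ 2.2903, so fraction remaining f = (1/2)^(71/31) ≈ 0.2044.
Accumulation ratio R = 1/(1 − f) ≈ 1/0.7956 ≈ 1.2569.
Each bolus raises the concentration by D/Vd = 883/31 ≈ 28.484 mcg/mL.
Steady-state peak Cmax,ss = C₀·R ≈ 28.484 × 1.2569 ≈ 35.802 mcg/mL.
Peak 35.8 mcg/mL vs MTC 41 mcg/mL: below toxic threshold.

35.8 mcg/mL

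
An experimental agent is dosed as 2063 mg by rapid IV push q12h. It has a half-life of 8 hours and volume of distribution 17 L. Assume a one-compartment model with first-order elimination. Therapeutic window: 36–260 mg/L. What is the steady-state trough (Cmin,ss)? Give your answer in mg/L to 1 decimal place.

Over one 12-h interval, 12/8 ≈ 1.5 half-lives elapse, leaving f ≈ 0.3536 of each dose.
At steady state, accumulation factor R = 1/(1 − e^(−kτ)) ≈ 1.5470.
Each bolus raises the concentration by D/Vd = 2063/17 ≈ 121.353 mg/L.
Cmax,ss = C₀/(1 − f) ≈ 121.353/0.6464 ≈ 187.737 mg/L.
One interval later, Cmin,ss = Cmax,ss·e^(−kτ) ≈ 187.737 × 0.3536 ≈ 66.384 mg/L.
Trough 66.4 mg/L vs MEC 36 mg/L: adequate.

66.4 mg/L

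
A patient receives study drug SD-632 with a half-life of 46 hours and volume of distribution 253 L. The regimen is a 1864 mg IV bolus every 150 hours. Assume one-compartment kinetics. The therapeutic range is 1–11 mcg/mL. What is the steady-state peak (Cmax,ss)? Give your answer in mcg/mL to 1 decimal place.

8.2 mcg/mL

τ/t½ = 150/46 ≈ 3.2609, so fraction remaining f = (1/2)^(150/46) ≈ 0.1043.
At steady state, accumulation factor R = 1/(1 − e^(−kτ)) ≈ 1.1164.
Single-dose peak C₀ = D/Vd = 1864/253 ≈ 7.368 mcg/mL.
Steady-state peak Cmax,ss = C₀·R ≈ 7.368 × 1.1164 ≈ 8.226 mcg/mL.
Peak 8.2 mcg/mL vs MTC 11 mcg/mL: below toxic threshold.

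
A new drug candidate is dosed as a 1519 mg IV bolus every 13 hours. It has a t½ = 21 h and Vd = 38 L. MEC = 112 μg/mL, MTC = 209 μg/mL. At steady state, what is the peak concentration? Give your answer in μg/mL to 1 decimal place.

k = ln2/t½ = ln2/21 ≈ 0.033007 h⁻¹; fraction remaining f = e^(−kτ) = e^(−0.033007×13) ≈ 0.6511.
Accumulation ratio R = 1/(1 − f) ≈ 1/0.3489 ≈ 2.8662.
Each bolus raises the concentration by D/Vd = 1519/38 ≈ 39.974 μg/mL.
Steady-state peak Cmax,ss = C₀·R ≈ 39.974 × 2.8662 ≈ 114.573 μg/mL.
Peak 114.6 μg/mL vs MTC 209 μg/mL: below toxic threshold.

114.6 μg/mL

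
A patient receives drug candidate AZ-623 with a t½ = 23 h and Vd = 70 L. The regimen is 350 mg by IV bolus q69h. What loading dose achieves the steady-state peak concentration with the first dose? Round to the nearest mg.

400 mg

f = (1/2)^(69/23) ≈ 0.125000; accumulation ratio R = 1/(1−f) ≈ 1.14286.
Loading dose to hit Cmax,ss on first dose: D_load = D_maint·R ≈ 350 × 1.14286 ≈ 400.00 mg.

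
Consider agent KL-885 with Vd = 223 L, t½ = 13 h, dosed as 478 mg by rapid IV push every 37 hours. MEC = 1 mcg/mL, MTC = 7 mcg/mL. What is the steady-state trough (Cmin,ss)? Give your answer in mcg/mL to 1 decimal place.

Over one 37-h interval, 37/13 ≈ 2.8462 half-lives elapse, leaving f ≈ 0.1391 of each dose.
Single-dose peak C₀ = D/Vd = 478/223 ≈ 2.143 mcg/mL.
Steady-state trough Cmin,ss = C₀·f/(1−f) ≈ 2.143 × 0.1391/0.8609 ≈ 0.346 mcg/mL.
Trough 0.3 mcg/mL vs MEC 1 mcg/mL: subtherapeutic.

0.3 mcg/mL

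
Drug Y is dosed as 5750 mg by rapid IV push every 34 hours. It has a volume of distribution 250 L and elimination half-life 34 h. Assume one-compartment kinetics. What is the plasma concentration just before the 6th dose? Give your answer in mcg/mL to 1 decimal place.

22.3 mcg/mL

f = (1/2)^(τ/t½) = (1/2)^(34/34) ≈ 0.5000.
C₀ = D/Vd = 5750/250 ≈ 23.000 mcg/mL.
Before the 6th dose, 5 doses have been given. Superposition: Cmin = C₀·(f + f² + … + f^5).
≈ 23.000 × (0.5000 + 0.2500 + 0.1250 + 0.0625 + 0.0313) ≈ 23.000 × 0.9688 ≈ 22.282 mcg/mL.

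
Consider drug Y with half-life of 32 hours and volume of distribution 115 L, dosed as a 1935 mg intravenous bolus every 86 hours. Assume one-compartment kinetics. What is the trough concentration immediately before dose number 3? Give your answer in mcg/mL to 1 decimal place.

3.0 mcg/mL

f = (1/2)^(τ/t½) = (1/2)^(86/32) ≈ 0.1552.
C₀ = D/Vd = 1935/115 ≈ 16.826 mcg/mL.
Before the 3rd dose, 2 doses have been given. Superposition: Cmin = C₀·(f + f²).
≈ 16.826 × (0.1552 + 0.0241) ≈ 16.826 × 0.1793 ≈ 3.017 mcg/mL.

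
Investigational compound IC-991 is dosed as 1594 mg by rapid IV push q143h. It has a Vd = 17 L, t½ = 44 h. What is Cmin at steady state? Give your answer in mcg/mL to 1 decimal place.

11.0 mcg/mL

k = ln2/t½ = ln2/44 ≈ 0.015753 h⁻¹; fraction remaining f = e^(−kτ) = e^(−0.015753×143) ≈ 0.1051.
Single-dose peak C₀ = D/Vd = 1594/17 ≈ 93.765 mcg/mL.
Steady-state trough Cmin,ss = C₀·f/(1−f) ≈ 93.765 × 0.1051/0.8949 ≈ 11.012 mcg/mL.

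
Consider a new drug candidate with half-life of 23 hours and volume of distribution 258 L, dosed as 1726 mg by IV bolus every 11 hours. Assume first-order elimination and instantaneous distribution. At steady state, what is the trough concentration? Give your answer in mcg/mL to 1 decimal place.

Over one 11-h interval, 11/23 ≈ 0.47826 half-lives elapse, leaving f ≈ 0.7178 of each dose.
Accumulation ratio R = 1/(1 − f) ≈ 1/0.2822 ≈ 3.5436.
Each bolus raises the concentration by D/Vd = 1726/258 ≈ 6.690 mcg/mL.
Cmax,ss = C₀/(1 − f) ≈ 6.690/0.2822 ≈ 23.707 mcg/mL.
Steady-state trough Cmin,ss = Cmax,ss·f ≈ 23.707 × 0.7178 ≈ 17.017 mcg/mL.

17.0 mcg/mL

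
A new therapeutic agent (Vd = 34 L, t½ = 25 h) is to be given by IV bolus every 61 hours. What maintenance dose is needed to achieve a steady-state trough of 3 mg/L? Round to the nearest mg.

τ/t½ = 61/25 ≈ 2.44, so f = (1/2)^(61/25) ≈ 0.184284.
Cmin,ss = (D/Vd)·f/(1−f), so D = Cmin,ss·Vd·(1−f)/f.
D = 3 × 34 × (1−f)/f ≈ 3 × 34 × 4.42641 ≈ 451.49 mg.

451 mg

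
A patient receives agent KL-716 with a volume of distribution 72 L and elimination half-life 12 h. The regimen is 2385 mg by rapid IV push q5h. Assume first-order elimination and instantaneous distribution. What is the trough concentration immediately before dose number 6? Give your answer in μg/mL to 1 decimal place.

f = (1/2)^(τ/t½) = (1/2)^(5/12) ≈ 0.7492.
C₀ = D/Vd = 2385/72 ≈ 33.125 μg/mL.
Before the 6th dose, 5 doses have been given. Superposition: Cmin = C₀·(f + f² + … + f^5).
≈ 33.125 × (0.7492 + 0.5613 + 0.4205 + 0.3151 + 0.2360) ≈ 33.125 × 2.2821 ≈ 75.595 μg/mL.

75.6 μg/mL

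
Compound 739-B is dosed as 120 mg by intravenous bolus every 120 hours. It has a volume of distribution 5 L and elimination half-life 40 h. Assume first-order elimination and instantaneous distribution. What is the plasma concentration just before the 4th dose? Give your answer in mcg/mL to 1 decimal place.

3.4 mcg/mL

f = (1/2)^(τ/t½) = (1/2)^(120/40) ≈ 0.1250.
C₀ = D/Vd = 120/5 ≈ 24.000 mcg/mL.
Before the 4th dose, 3 doses have been given. Superposition: Cmin = C₀·(f + f² + … + f^3).
≈ 24.000 × (0.1250 + 0.0156 + 0.0020) ≈ 24.000 × 0.1426 ≈ 3.422 mcg/mL.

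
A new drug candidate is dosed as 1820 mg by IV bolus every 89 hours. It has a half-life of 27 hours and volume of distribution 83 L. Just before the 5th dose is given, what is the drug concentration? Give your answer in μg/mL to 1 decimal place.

2.5 μg/mL

f = (1/2)^(τ/t½) = (1/2)^(89/27) ≈ 0.1018.
C₀ = D/Vd = 1820/83 ≈ 21.928 μg/mL.
Before the 5th dose, 4 doses have been given. Superposition: Cmin = C₀·(f + f² + … + f^4).
≈ 21.928 × (0.1018 + 0.0104 + 0.0011 + 0.0001) ≈ 21.928 × 0.1134 ≈ 2.487 μg/mL.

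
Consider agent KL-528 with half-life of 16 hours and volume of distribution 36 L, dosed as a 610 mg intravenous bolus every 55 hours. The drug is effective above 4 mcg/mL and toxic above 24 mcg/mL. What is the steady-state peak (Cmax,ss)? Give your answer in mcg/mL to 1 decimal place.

18.7 mcg/mL

Over one 55-h interval, 55/16 ≈ 3.4375 half-lives elapse, leaving f ≈ 0.0923 of each dose.
At steady state, accumulation factor R = 1/(1 − e^(−kτ)) ≈ 1.1017.
Each bolus raises the concentration by D/Vd = 610/36 ≈ 16.944 mcg/mL.
Steady-state peak Cmax,ss = C₀·R ≈ 16.944 × 1.1017 ≈ 18.667 mcg/mL.
Peak 18.7 mcg/mL vs MTC 24 mcg/mL: below toxic threshold.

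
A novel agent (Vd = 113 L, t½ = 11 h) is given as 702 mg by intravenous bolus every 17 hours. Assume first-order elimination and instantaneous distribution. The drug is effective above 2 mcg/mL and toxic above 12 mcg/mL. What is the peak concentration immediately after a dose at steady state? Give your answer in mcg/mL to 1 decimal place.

k = ln2/t½ = ln2/11 ≈ 0.063013 h⁻¹; fraction remaining f = e^(−kτ) = e^(−0.063013×17) ≈ 0.3426.
At steady state, accumulation factor R = 1/(1 − e^(−kτ)) ≈ 1.5211.
Each bolus raises the concentration by D/Vd = 702/113 ≈ 6.212 mcg/mL.
Steady-state peak Cmax,ss = C₀·R ≈ 6.212 × 1.5211 ≈ 9.449 mcg/mL.
Peak 9.4 mcg/mL vs MTC 12 mcg/mL: below toxic threshold.

9.4 mcg/mL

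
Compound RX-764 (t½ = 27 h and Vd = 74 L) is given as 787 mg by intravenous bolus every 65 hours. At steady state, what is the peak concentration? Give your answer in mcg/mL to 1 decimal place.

13.1 mcg/mL

k = ln2/t½ = ln2/27 ≈ 0.025672 h⁻¹; fraction remaining f = e^(−kτ) = e^(−0.025672×65) ≈ 0.1885.
Accumulation ratio R = 1/(1 − f) ≈ 1/0.8115 ≈ 1.2323.
Single-dose peak C₀ = D/Vd = 787/74 ≈ 10.635 mcg/mL.
Cmax,ss = C₀/(1 − f) ≈ 10.635/0.8115 ≈ 13.105 mcg/mL.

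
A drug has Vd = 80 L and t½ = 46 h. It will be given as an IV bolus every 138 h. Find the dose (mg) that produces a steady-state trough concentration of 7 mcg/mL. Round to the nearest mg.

τ/t½ = 138/46 ≈ 3, so f = (1/2)^(138/46) ≈ 0.125000.
Cmin,ss = (D/Vd)·f/(1−f), so D = Cmin,ss·Vd·(1−f)/f.
D = 7 × 80 × (1−f)/f ≈ 7 × 80 × 7.00000 ≈ 3920.00 mg.

3920 mg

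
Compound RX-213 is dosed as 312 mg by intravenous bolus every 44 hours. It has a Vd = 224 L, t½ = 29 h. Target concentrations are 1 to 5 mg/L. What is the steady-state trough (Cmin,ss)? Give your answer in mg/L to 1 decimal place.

0.7 mg/L

Over one 44-h interval, 44/29 ≈ 1.5172 half-lives elapse, leaving f ≈ 0.3494 of each dose.
Each bolus raises the concentration by D/Vd = 312/224 ≈ 1.393 mg/L.
Steady-state trough Cmin,ss = C₀·f/(1−f) ≈ 1.393 × 0.3494/0.6506 ≈ 0.748 mg/L.
Trough 0.7 mg/L vs MEC 1 mg/L: subtherapeutic.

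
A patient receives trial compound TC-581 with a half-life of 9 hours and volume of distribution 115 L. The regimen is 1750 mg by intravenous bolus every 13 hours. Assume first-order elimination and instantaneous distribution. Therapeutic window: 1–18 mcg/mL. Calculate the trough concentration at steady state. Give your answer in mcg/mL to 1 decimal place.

8.8 mcg/mL

Over one 13-h interval, 13/9 ≈ 1.4444 half-lives elapse, leaving f ≈ 0.3674 of each dose.
Single-dose peak C₀ = D/Vd = 1750/115 ≈ 15.217 mcg/mL.
Steady-state trough Cmin,ss = C₀·f/(1−f) ≈ 15.217 × 0.3674/0.6326 ≈ 8.838 mcg/mL.
Trough 8.8 mcg/mL vs MEC 1 mcg/mL: adequate.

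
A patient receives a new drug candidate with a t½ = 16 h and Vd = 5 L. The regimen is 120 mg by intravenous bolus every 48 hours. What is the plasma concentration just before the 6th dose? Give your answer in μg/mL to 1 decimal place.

f = (1/2)^(τ/t½) = (1/2)^(48/16) ≈ 0.1250.
C₀ = D/Vd = 120/5 ≈ 24.000 μg/mL.
Before the 6th dose, 5 doses have been given. Superposition: Cmin = C₀·(f + f² + … + f^5).
≈ 24.000 × (0.1250 + 0.0156 + 0.0020 + 0.0002 + 0.0000) ≈ 24.000 × 0.1428 ≈ 3.427 μg/mL.

3.4 μg/mL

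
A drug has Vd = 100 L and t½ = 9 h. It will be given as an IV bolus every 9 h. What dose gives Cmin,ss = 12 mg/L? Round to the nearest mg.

τ/t½ = 9/9 ≈ 1, so f = (1/2)^(9/9) ≈ 0.500000.
Cmin,ss = (D/Vd)·f/(1−f), so D = Cmin,ss·Vd·(1−f)/f.
D = 12 × 100 × (1−f)/f ≈ 12 × 100 × 1.00000 ≈ 1200.00 mg.

1200 mg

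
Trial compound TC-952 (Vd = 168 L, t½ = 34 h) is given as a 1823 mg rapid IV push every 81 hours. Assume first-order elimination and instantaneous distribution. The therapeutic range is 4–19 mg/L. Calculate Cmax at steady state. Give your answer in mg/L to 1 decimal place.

k = ln2/t½ = ln2/34 ≈ 0.020387 h⁻¹; fraction remaining f = e^(−kτ) = e^(−0.020387×81) ≈ 0.1918.
Accumulation ratio R = 1/(1 − f) ≈ 1/0.8082 ≈ 1.2373.
Single-dose peak C₀ = D/Vd = 1823/168 ≈ 10.851 mg/L.
Steady-state peak Cmax,ss = C₀·R ≈ 10.851 × 1.2373 ≈ 13.426 mg/L.
Peak 13.4 mg/L vs MTC 19 mg/L: below toxic threshold.

13.4 mg/L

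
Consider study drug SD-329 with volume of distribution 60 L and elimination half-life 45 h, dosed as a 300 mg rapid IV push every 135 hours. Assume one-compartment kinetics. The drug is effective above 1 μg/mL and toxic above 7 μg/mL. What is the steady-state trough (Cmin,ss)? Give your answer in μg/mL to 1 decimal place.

τ = 135 h = 3 half-lives, so f = (1/2)^3 = 0.125.
At steady state, R = 1/(1 − 0.125) = 8/7.
Single-dose peak C₀ = D/Vd = 300/60 = 5 μg/mL.
Steady-state peak Cmax,ss = C₀·R = 5 × 8/7 ≈ 5.714 μg/mL.
Steady-state trough Cmin,ss = Cmax,ss·f ≈ 5.714 × 0.125 ≈ 0.714 μg/mL.
Trough 0.7 μg/mL vs MEC 1 μg/mL: subtherapeutic.

0.7 μg/mL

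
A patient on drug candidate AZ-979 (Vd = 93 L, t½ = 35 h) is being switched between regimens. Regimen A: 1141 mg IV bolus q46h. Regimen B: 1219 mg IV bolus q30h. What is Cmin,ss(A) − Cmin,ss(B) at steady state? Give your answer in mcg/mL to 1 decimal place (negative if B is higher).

-7.9 mcg/mL

Regimen A: f = (1/2)^(46/35) ≈ 0.4021; Cmin,ss = (1141/93)·f/(1−f) ≈ 8.251 mcg/mL.
Regimen B: f = (1/2)^(30/35) ≈ 0.5520; Cmin,ss = (1219/93)·f/(1−f) ≈ 16.150 mcg/mL.
Difference ≈ 8.251 − 16.150 ≈ -7.899 mcg/mL.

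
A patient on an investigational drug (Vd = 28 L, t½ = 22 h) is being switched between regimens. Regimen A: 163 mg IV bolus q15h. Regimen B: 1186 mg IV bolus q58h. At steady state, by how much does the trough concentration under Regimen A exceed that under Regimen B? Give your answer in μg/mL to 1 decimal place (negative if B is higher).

1.5 μg/mL

Regimen A: f = (1/2)^(15/22) ≈ 0.6234; Cmin,ss = (163/28)·f/(1−f) ≈ 9.636 μg/mL.
Regimen B: f = (1/2)^(58/22) ≈ 0.1608; Cmin,ss = (1186/28)·f/(1−f) ≈ 8.116 μg/mL.
Difference ≈ 9.636 − 8.116 ≈ 1.520 μg/mL.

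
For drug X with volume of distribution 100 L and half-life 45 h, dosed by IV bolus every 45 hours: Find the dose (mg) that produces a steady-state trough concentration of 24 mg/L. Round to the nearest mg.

τ/t½ = 45/45 ≈ 1, so f = (1/2)^(45/45) ≈ 0.500000.
Cmin,ss = (D/Vd)·f/(1−f), so D = Cmin,ss·Vd·(1−f)/f.
D = 24 × 100 × (1−f)/f ≈ 24 × 100 × 1.00000 ≈ 2400.00 mg.

2400 mg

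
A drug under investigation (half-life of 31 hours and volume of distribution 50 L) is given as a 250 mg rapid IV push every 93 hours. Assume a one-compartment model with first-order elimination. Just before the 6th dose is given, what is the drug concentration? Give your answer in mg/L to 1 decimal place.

f = (1/2)^(τ/t½) = (1/2)^(93/31) ≈ 0.1250.
C₀ = D/Vd = 250/50 ≈ 5.000 mg/L.
Before the 6th dose, 5 doses have been given. Superposition: Cmin = C₀·(f + f² + … + f^5).
≈ 5.000 × (0.1250 + 0.0156 + 0.0020 + 0.0002 + 0.0000) ≈ 5.000 × 0.1428 ≈ 0.714 mg/L.

0.7 mg/L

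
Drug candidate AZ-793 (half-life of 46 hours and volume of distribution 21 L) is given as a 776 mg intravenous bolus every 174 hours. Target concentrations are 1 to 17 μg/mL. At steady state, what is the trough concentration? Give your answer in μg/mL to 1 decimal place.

Over one 174-h interval, 174/46 ≈ 3.7826 half-lives elapse, leaving f ≈ 0.0727 of each dose.
Each bolus raises the concentration by D/Vd = 776/21 ≈ 36.952 μg/mL.
Steady-state trough Cmin,ss = C₀·f/(1−f) ≈ 36.952 × 0.0727/0.9273 ≈ 2.897 μg/mL.
Trough 2.9 μg/mL vs MEC 1 μg/mL: adequate.

2.9 μg/mL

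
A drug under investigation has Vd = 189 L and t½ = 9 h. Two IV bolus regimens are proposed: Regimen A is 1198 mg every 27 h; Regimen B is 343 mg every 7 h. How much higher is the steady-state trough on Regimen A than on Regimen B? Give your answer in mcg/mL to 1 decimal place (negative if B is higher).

-1.6 mcg/mL

Regimen A: f = (1/2)^(27/9) ≈ 0.1250; Cmin,ss = (1198/189)·f/(1−f) ≈ 0.906 mcg/mL.
Regimen B: f = (1/2)^(7/9) ≈ 0.5833; Cmin,ss = (343/189)·f/(1−f) ≈ 2.540 mcg/mL.
Difference ≈ 0.906 − 2.540 ≈ -1.634 mcg/mL.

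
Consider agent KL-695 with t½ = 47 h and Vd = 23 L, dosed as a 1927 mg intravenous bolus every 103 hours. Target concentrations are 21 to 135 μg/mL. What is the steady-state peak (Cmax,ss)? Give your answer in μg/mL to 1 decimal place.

Over one 103-h interval, 103/47 ≈ 2.1915 half-lives elapse, leaving f ≈ 0.2189 of each dose.
At steady state, accumulation factor R = 1/(1 − e^(−kτ)) ≈ 1.2802.
Each bolus raises the concentration by D/Vd = 1927/23 ≈ 83.783 μg/mL.
Steady-state peak Cmax,ss = C₀·R ≈ 83.783 × 1.2802 ≈ 107.259 μg/mL.
Peak 107.3 μg/mL vs MTC 135 μg/mL: below toxic threshold.

107.3 μg/mL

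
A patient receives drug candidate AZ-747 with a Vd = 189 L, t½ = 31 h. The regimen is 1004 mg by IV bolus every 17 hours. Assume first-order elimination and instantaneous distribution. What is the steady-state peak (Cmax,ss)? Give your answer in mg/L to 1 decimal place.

τ/t½ = 17/31 ≈ 0.54839, so fraction remaining f = (1/2)^(17/31) ≈ 0.6838.
Accumulation ratio R = 1/(1 − f) ≈ 1/0.3162 ≈ 3.1626.
Single-dose peak C₀ = D/Vd = 1004/189 ≈ 5.312 mg/L.
Steady-state peak Cmax,ss = C₀·R ≈ 5.312 × 3.1626 ≈ 16.800 mg/L.

16.8 mg/L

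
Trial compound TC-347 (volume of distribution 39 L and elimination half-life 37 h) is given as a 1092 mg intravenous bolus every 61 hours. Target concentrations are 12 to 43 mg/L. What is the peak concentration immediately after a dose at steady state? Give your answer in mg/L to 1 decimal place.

τ/t½ = 61/37 ≈ 1.6486, so fraction remaining f = (1/2)^(61/37) ≈ 0.3189.
Accumulation ratio R = 1/(1 − f) ≈ 1/0.6811 ≈ 1.4682.
Each bolus raises the concentration by D/Vd = 1092/39 ≈ 28.000 mg/L.
Steady-state peak Cmax,ss = C₀·R ≈ 28.000 × 1.4682 ≈ 41.110 mg/L.
Peak 41.1 mg/L vs MTC 43 mg/L: below toxic threshold.

41.1 mg/L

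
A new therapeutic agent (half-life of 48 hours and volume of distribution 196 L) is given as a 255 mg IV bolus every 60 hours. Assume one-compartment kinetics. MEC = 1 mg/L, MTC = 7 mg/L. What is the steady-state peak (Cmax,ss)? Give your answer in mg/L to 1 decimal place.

τ/t½ = 60/48 ≈ 1.25, so fraction remaining f = (1/2)^(60/48) ≈ 0.4204.
Accumulation ratio R = 1/(1 − f) ≈ 1/0.5796 ≈ 1.7253.
Single-dose peak C₀ = D/Vd = 255/196 ≈ 1.301 mg/L.
Steady-state peak Cmax,ss = C₀·R ≈ 1.301 × 1.7253 ≈ 2.245 mg/L.
Peak 2.2 mg/L vs MTC 7 mg/L: below toxic threshold.

2.2 mg/L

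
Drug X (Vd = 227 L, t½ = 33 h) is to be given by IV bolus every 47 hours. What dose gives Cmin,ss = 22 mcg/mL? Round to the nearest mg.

τ/t½ = 47/33 ≈ 1.4242, so f = (1/2)^(47/33) ≈ 0.372615.
Cmin,ss = (D/Vd)·f/(1−f), so D = Cmin,ss·Vd·(1−f)/f.
D = 22 × 227 × (1−f)/f ≈ 22 × 227 × 1.68374 ≈ 8408.60 mg.

8409 mg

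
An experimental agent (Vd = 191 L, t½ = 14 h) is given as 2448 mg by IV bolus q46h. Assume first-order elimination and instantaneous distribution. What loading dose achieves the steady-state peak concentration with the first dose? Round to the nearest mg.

f = (1/2)^(46/14) ≈ 0.102542; accumulation ratio R = 1/(1−f) ≈ 1.11426.
Loading dose to hit Cmax,ss on first dose: D_load = D_maint·R ≈ 2448 × 1.11426 ≈ 2727.71 mg.

2728 mg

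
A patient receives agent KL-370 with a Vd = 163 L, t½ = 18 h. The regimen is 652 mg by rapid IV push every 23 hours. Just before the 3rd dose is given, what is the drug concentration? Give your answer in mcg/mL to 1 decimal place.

f = (1/2)^(τ/t½) = (1/2)^(23/18) ≈ 0.4124.
C₀ = D/Vd = 652/163 ≈ 4.000 mcg/mL.
Before the 3rd dose, 2 doses have been given. Superposition: Cmin = C₀·(f + f²).
≈ 4.000 × (0.4124 + 0.1701) ≈ 4.000 × 0.5825 ≈ 2.330 mcg/mL.

2.3 mcg/mL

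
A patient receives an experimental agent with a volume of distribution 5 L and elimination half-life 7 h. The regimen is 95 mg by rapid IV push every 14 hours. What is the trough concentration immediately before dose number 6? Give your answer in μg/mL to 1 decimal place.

6.3 μg/mL

f = (1/2)^(τ/t½) = (1/2)^(14/7) ≈ 0.2500.
C₀ = D/Vd = 95/5 ≈ 19.000 μg/mL.
Before the 6th dose, 5 doses have been given. Superposition: Cmin = C₀·(f + f² + … + f^5).
≈ 19.000 × (0.2500 + 0.0625 + 0.0156 + 0.0039 + 0.0010) ≈ 19.000 × 0.3330 ≈ 6.327 μg/mL.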